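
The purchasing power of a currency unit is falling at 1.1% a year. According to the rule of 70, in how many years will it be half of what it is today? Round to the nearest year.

about 64 years

The rule works in reverse for decay: 70/1.1 ≈ 63.64 years to halve.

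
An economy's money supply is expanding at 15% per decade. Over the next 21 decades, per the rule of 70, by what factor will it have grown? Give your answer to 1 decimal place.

Doubling time ≈ 70/15 = 4.67 decades.
21 decades / 4.67 ≈ 4.50 doublings → factor 2^4.50 ≈ 22.6.

22.6 times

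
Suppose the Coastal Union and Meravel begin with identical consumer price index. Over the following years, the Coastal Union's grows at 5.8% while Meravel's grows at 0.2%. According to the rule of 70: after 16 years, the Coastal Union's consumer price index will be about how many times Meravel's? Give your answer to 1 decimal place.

Only the 5.6-point difference matters.
70/5.6 ≈ 12.50 years per doubling of the ratio; 16 years gives 1.28 doublings, so ≈ 2.4×.

≈ 2.4 times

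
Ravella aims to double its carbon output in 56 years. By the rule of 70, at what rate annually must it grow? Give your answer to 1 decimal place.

around 1.3%

70 / 56 ≈ 1.25, so about 1.3% annually.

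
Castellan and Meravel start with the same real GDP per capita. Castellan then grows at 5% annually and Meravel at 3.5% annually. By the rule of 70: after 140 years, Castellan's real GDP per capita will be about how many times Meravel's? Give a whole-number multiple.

approximately 8 times

Rate gap = 5% − 3.5% = 1.5 points.
The ratio doubles every 70/1.5 ≈ 46.67 years.
140/46.67 ≈ 3.00 doublings → ratio ≈ 2^3.00 ≈ 8.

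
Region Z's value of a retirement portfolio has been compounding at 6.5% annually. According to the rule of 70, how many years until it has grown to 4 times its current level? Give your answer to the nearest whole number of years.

approximately 22 years

At 6.5% it doubles every 70/6.5 ≈ 10.77 years.
4 = 2^2, so 2 doublings → 22 years.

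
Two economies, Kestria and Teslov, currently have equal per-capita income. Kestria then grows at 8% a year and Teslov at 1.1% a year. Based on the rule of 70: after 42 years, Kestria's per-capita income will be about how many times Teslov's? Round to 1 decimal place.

Kestria pulls ahead at 6.9 pp per year, so the ratio doubles every 70/6.9 ≈ 10.14 years.
In 42 years that's 4.14 doublings: 2^4.14 ≈ 17.6.

≈ 17.6 times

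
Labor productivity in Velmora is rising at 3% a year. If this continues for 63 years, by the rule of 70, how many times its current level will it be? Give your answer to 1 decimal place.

Doubling time ≈ 70/3 = 23.33 years.
63 years / 23.33 ≈ 2.70 doublings → factor 2^2.70 ≈ 6.5.

approximately 6.5 times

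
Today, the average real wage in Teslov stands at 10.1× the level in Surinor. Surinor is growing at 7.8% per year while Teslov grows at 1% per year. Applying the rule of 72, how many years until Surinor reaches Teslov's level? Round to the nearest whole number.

Surinor gains on Teslov at 7.8% − 1% = 6.8 points a year.
At that relative rate the gap halves every 72/6.8 ≈ 10.59 years.
A 10.1× gap takes log₂(10.1) ≈ 3.34 halvings to close: 3.34 × 10.59 ≈ 35 years.

roughly 35 years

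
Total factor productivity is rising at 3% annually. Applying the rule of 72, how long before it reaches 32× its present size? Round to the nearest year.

Doubling time ≈ 72/3 = 24.00 years.
Getting to 32× needs 5 doublings: 5 × 24.00 ≈ 120 years.

120 years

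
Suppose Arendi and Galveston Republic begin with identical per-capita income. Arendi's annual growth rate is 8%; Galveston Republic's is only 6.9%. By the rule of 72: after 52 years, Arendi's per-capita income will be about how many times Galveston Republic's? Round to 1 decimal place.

1.7 times

Rate gap = 8% − 6.9% = 1.1 points.
The ratio doubles every 72/1.1 ≈ 65.45 years.
52/65.45 ≈ 0.79 doublings → ratio ≈ 2^0.79 ≈ 1.7.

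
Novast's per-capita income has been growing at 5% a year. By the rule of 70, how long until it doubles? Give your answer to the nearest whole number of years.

roughly 14 years

Doubling time ≈ 70 / 5 = 14.00 years.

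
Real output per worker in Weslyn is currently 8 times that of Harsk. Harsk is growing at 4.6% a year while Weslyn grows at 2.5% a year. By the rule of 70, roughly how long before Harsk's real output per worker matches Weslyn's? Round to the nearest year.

about 100 years

What matters is the difference: 2.1 pp.
Rule of 70 on the gap: the ratio halves every 70/2.1 ≈ 33.33 years.
An 8 times gap closes after 3 halvings: 3 × 33.33 ≈ 100 years.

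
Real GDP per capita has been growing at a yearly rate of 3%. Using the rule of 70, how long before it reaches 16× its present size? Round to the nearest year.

One doubling takes 70/3 = 23.33 years.
16 = 2^4, so 4 doublings → 93 years.

93 years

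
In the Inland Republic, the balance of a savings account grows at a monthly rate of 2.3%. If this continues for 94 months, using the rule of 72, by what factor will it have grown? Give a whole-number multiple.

approximately 8 times

At 2.3% one doubling takes ≈ 31.30 months; 94 months is 3 of them, so ×8.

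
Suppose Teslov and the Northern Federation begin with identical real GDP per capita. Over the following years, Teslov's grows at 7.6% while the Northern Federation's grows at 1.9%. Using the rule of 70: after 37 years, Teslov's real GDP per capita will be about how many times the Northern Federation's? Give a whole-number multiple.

8 times

Rate gap = 7.6% − 1.9% = 5.7 points.
The ratio doubles every 70/5.7 ≈ 12.28 years.
37/12.28 ≈ 3.01 doublings → ratio ≈ 2^3.01 ≈ 8.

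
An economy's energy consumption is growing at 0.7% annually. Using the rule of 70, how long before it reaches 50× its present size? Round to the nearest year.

approximately 564 years

One doubling takes 70/0.7 = 100.00 years.
50× is log₂ 50 ≈ 5.64 doublings, so ≈ 5.64 × 100.00 = 564 years.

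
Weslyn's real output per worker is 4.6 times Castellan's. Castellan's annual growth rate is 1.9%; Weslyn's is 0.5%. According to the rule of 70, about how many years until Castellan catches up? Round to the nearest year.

about 110 years

The growth-rate gap is 1.9% − 0.5% = 1.4 percentage points.
So the ratio between them halves every 70/1.4 ≈ 50.00 years.
A 4.6 times gap takes log₂(4.6) ≈ 2.20 halvings to close: 2.20 × 50.00 ≈ 110 years.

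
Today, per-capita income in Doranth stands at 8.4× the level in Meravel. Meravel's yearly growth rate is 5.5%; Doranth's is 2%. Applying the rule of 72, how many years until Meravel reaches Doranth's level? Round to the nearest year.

The growth-rate gap is 5.5% − 2% = 3.5 percentage points.
So the ratio between them halves every 72/3.5 ≈ 20.57 years.
An 8.4× gap takes log₂(8.4) ≈ 3.07 halvings to close: 3.07 × 20.57 ≈ 63 years.

around 63 years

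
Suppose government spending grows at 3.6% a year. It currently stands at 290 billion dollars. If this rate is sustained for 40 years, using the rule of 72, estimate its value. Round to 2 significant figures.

roughly 1200 billion dollars

Doubling time ≈ 72/3.6 = 20.00 years.
40 years is 40/20.00 ≈ 2.00 doublings, a factor of 2^2.00 ≈ 4.00.
290 × 4.00 ≈ 1200 billion dollars.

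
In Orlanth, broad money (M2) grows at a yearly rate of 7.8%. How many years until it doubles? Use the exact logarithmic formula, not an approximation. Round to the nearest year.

9 years

t = ln(2) / ln(1 + 0.078) = 0.6931 / 0.075107 ≈ 9.23.
≈ 9 years.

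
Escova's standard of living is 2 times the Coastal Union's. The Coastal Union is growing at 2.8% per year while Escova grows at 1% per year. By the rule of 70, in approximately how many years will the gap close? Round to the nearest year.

around 39 years

What matters is the difference: 1.8 pp.
Rule of 70 on the gap: the ratio halves every 70/1.8 ≈ 38.89 years.
A 2 times gap closes after 1 halving: 1 × 38.89 ≈ 39 years.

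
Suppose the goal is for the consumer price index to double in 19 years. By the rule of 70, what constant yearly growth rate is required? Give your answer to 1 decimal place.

≈ 3.7%

70 / 19 ≈ 3.68, so about 3.7% per year.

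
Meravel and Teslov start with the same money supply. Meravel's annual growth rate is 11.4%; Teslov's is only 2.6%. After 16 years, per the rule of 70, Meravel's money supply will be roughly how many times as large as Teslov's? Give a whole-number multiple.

about 4 times

Only the 8.8-point difference matters.
70/8.8 ≈ 7.95 years per doubling of the ratio; 16 years gives 2.01 doublings, so ≈ 4×.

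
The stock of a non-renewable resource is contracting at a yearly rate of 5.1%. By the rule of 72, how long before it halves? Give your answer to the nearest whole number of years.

around 14 years

Halving time ≈ 72 / 5.1 = 14.12 → 14 years.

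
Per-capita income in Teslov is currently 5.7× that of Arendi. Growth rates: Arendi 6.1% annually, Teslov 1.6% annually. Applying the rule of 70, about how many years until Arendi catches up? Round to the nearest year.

What matters is the difference: 4.5 pp.
Rule of 70 on the gap: the ratio halves every 70/4.5 ≈ 15.56 years.
A 5.7× gap takes log₂(5.7) ≈ 2.51 halvings to close: 2.51 × 15.56 ≈ 39 years.

≈ 39 years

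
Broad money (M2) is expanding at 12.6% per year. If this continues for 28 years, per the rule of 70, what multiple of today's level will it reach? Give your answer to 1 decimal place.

around 32.9 times

Doubles every ≈ 5.56 years (70/12.6).
28 years is 5.04 doublings; 2^5.04 ≈ 32.9×.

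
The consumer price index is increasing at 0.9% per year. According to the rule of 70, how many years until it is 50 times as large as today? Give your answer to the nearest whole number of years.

Doubling time ≈ 70/0.9 = 77.78 years.
Reaching 50× takes log₂(50) ≈ 5.64 doublings.
5.64 × 77.78 ≈ 439 years.

439 years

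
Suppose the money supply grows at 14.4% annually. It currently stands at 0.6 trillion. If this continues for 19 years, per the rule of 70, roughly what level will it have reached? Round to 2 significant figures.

Doubling time ≈ 70/14.4 = 4.86 years.
19 years is 19/4.86 ≈ 3.91 doublings, a factor of 2^3.91 ≈ 15.03.
0.6 × 15.03 ≈ 9.0 trillion.

approximately 9.0 trillion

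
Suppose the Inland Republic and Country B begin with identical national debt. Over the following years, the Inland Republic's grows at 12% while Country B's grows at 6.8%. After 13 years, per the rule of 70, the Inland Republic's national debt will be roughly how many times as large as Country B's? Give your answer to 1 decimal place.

2.0 times

the Inland Republic pulls ahead at 5.2 pp per year, so the ratio doubles every 70/5.2 ≈ 13.46 years.
In 13 years that's 0.97 doublings: 2^0.97 ≈ 2.0.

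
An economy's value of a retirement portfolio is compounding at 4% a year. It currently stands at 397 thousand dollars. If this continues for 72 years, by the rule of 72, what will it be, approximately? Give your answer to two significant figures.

Doubling time ≈ 72/4 = 18.00 years.
72 years is 72/18.00 ≈ 4.00 doublings, a factor of 2^4.00 ≈ 16.00.
397 × 16.00 ≈ 6400 thousand dollars.

≈ 6400 thousand dollars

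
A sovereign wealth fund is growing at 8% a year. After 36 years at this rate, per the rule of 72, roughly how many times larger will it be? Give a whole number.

roughly 16 times

72/8 ≈ 9.00 years per doubling.
36 years fits 4 doublings: 2^4 = 16.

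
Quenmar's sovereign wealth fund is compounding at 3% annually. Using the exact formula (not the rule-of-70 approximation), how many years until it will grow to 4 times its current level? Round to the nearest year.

47 years

t = ln(4) / ln(1 + 0.03) = 1.3863 / 0.029559 ≈ 46.90.
≈ 47 years.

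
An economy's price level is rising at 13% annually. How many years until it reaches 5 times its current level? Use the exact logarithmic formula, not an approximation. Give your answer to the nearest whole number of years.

t = ln(5) / ln(1 + 0.13) = 1.6094 / 0.122218 ≈ 13.17.
≈ 13 years.

13 years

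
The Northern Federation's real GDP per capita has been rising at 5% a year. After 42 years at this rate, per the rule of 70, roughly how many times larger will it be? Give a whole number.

Doubling time ≈ 70/5 = 14.00 years.
42/14.00 ≈ 3 doublings, so about 2^3 = 8×.

8 times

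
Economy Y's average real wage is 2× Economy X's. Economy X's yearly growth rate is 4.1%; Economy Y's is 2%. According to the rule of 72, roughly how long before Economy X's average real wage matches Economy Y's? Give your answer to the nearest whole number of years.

about 34 years

The growth-rate gap is 4.1% − 2% = 2.1 percentage points.
So the ratio between them halves every 72/2.1 ≈ 34.29 years.
A 2× gap closes after 1 halving: 1 × 34.29 ≈ 34 years.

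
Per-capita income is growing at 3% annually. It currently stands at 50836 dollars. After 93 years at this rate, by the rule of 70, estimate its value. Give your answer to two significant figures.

Doubling time ≈ 70/3 = 23.33 years.
93 years is 93/23.33 ≈ 3.99 doublings, a factor of 2^3.99 ≈ 15.89.
50836 × 15.89 ≈ 810000 dollars.

roughly 810000 dollars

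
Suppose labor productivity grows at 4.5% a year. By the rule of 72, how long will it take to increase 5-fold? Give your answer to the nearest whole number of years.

about 37 years

One doubling takes 72/4.5 = 16.00 years.
5× is log₂ 5 ≈ 2.32 doublings, so ≈ 2.32 × 16.00 = 37 years.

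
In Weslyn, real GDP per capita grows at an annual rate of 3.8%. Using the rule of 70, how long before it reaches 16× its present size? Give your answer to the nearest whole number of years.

approximately 74 years

Doubling time ≈ 70/3.8 = 18.42 years.
16 = 2^4, so 4 doublings → 74 years.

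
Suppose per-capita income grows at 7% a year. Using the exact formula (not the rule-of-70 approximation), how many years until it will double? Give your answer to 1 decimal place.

10.2 years

t = ln(2) / ln(1 + 0.07) = 0.6931 / 0.067659 ≈ 10.24.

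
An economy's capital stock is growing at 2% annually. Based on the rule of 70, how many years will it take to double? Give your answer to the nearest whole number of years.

70/2 ≈ 35.00, so it doubles roughly every 35 years.

about 35 years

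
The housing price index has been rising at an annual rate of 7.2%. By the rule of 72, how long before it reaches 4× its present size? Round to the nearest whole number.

approximately 20 years

Doubling time ≈ 72/7.2 = 10.00 years.
4 = 2^2, so 2 doublings → 20 years.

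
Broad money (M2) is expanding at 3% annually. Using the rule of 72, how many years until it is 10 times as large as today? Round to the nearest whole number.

around 80 years

At 3% it doubles every 72/3 ≈ 24.00 years.
10× is log₂ 10 ≈ 3.32 doublings, so ≈ 3.32 × 24.00 = 80 years.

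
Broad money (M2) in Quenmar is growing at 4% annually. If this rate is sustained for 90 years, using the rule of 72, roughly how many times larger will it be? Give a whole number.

around 32 times

Doubling time ≈ 72/4 = 18.00 years.
90/18.00 ≈ 5 doublings, so about 2^5 = 32×.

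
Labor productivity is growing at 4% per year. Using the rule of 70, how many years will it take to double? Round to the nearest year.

70/4 ≈ 17.50, so it doubles roughly every 18 years.

approximately 18 years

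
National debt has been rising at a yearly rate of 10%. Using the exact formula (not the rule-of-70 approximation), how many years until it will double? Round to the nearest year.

7 years

t = ln(2) / ln(1 + 0.1) = 0.6931 / 0.095310 ≈ 7.27.
≈ 7 years.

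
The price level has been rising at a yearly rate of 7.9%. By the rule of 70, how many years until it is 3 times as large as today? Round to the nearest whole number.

≈ 14 years

At 7.9% it doubles every 70/7.9 ≈ 8.86 years.
3× is log₂ 3 ≈ 1.58 doublings, so ≈ 1.58 × 8.86 = 14 years.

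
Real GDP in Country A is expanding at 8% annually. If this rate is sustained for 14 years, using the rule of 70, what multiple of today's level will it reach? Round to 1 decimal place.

approximately 3.0 times

Doubling time ≈ 70/8 = 8.75 years.
14 years / 8.75 ≈ 1.60 doublings → factor 2^1.60 ≈ 3.0.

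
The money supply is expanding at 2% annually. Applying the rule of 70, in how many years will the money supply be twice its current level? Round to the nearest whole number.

around 35 years

At 2%, doubling takes about 70/2 = 35.00 years.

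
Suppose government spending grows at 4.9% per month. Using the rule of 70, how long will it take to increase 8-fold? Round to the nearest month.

roughly 43 months

At 4.9% it doubles every 70/4.9 ≈ 14.29 months.
8× is 3 doublings, so 3 × 14.29 ≈ 43 months.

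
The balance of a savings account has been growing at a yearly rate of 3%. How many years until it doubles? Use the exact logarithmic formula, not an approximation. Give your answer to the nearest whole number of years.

23 years

t = ln(2) / ln(1 + 0.03) = 0.6931 / 0.029559 ≈ 23.45.
≈ 23 years.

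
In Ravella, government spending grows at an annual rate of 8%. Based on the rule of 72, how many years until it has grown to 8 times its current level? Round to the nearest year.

At 8% it doubles every 72/8 ≈ 9.00 years.
8× is 3 doublings, so 3 × 9.00 ≈ 27 years.

approximately 27 years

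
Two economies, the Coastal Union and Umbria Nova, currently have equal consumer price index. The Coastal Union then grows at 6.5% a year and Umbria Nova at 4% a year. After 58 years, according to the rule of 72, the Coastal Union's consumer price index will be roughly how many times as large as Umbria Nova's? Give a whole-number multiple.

roughly 4 times

the Coastal Union pulls ahead at 2.5 pp per year, so the ratio doubles every 72/2.5 ≈ 28.80 years.
In 58 years that's 2.01 doublings: 2^2.01 ≈ 4.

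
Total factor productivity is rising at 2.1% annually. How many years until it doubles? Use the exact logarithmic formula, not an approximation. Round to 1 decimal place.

33.4 years

t = ln(2) / ln(1 + 0.021) = 0.6931 / 0.020783 ≈ 33.35.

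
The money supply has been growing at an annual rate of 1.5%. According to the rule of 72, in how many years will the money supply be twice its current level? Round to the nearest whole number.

roughly 48 years

At 1.5%, doubling takes about 72/1.5 = 48.00 years.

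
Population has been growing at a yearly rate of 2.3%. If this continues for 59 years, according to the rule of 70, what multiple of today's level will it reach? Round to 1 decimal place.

Doubling time ≈ 70/2.3 = 30.43 years.
59 years / 30.43 ≈ 1.94 doublings → factor 2^1.94 ≈ 3.8.

≈ 3.8 times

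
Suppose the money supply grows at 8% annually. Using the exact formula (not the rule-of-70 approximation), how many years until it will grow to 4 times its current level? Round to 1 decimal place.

18.0 years

t = ln(4) / ln(1 + 0.08) = 1.3863 / 0.076961 ≈ 18.01.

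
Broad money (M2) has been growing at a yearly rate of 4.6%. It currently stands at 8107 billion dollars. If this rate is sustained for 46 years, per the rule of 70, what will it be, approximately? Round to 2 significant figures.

Doubling time ≈ 70/4.6 = 15.22 years.
46 years is 46/15.22 ≈ 3.02 doublings, a factor of 2^3.02 ≈ 8.11.
8107 × 8.11 ≈ 66000 billion dollars.

approximately 66000 billion dollars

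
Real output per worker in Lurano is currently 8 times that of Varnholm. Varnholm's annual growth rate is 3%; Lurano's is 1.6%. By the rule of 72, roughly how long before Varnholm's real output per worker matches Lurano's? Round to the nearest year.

roughly 154 years

What matters is the difference: 1.4 pp.
Rule of 72 on the gap: the ratio halves every 72/1.4 ≈ 51.43 years.
An 8 times gap closes after 3 halvings: 3 × 51.43 ≈ 154 years.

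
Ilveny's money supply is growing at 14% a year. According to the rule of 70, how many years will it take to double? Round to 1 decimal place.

70/14 ≈ 5.00, so it doubles roughly every 5.0 years.

≈ 5.0 years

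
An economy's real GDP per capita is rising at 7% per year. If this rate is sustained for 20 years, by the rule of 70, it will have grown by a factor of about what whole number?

At 7% one doubling takes ≈ 10.00 years; 20 years is 2 of them, so ×4.

roughly 4 times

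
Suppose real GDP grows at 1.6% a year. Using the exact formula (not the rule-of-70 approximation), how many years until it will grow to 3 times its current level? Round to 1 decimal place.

t = ln(3) / ln(1 + 0.016) = 1.0986 / 0.015873 ≈ 69.21.

69.2 years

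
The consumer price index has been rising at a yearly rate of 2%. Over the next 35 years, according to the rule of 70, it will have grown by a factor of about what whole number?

2 times

70/2 ≈ 35.00 years per doubling.
35 years fits 1 doubling: 2^1 = 2.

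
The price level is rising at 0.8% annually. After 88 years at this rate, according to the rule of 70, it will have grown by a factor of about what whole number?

Doubling time ≈ 70/0.8 = 87.50 years.
88/87.50 ≈ 1 doubling, so about 2^1 = 2×.

about 2 times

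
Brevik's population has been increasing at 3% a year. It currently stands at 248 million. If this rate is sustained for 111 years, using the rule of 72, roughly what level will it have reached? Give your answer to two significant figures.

It doubles every 72/3 ≈ 24.00 years, so 111 years is 4.63 doublings.
2^4.63 ≈ 24.76; 248 × 24.76 ≈ 6100 million.

about 6100 million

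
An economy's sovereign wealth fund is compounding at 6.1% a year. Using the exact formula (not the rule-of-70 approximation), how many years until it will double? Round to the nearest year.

12 years

t = ln(2) / ln(1 + 0.061) = 0.6931 / 0.059212 ≈ 11.71.
≈ 12 years.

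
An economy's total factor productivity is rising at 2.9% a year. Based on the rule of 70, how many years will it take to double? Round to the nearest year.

At 2.9%, doubling takes about 70/2.9 = 24.14 years.

approximately 24 years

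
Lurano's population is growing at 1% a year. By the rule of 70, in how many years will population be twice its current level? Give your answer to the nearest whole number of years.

At 1%, doubling takes about 70/1 = 70.00 years.

around 70 years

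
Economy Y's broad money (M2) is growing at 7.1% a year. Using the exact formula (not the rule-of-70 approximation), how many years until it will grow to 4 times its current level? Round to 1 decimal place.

20.2 years

t = ln(4) / ln(1 + 0.071) = 1.3863 / 0.068593 ≈ 20.21.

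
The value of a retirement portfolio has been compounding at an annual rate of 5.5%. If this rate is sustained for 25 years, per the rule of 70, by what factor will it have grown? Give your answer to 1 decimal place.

Doubles every ≈ 12.73 years (70/5.5).
25 years is 1.96 doublings; 2^1.96 ≈ 3.9×.

3.9 times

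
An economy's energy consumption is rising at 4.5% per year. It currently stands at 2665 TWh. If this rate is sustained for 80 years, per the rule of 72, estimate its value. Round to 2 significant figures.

about 85000 TWh

It doubles every 72/4.5 ≈ 16.00 years, so 80 years is 5.00 doublings.
2^5.00 ≈ 32.00; 2665 × 32.00 ≈ 85000 TWh.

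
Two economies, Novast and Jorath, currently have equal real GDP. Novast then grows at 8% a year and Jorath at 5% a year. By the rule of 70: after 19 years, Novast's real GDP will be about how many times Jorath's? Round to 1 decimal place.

1.8 times

Only the 3-point difference matters.
70/3 ≈ 23.33 years per doubling of the ratio; 19 years gives 0.81 doublings, so ≈ 1.8×.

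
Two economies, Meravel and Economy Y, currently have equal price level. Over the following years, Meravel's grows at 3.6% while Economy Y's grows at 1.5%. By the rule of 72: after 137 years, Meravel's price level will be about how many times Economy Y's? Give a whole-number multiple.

roughly 16 times

Meravel pulls ahead at 2.1 pp per year, so the ratio doubles every 72/2.1 ≈ 34.29 years.
In 137 years that's 4.00 doublings: 2^4.00 ≈ 16.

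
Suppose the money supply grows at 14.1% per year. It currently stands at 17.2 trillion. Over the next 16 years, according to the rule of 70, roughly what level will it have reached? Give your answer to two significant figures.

roughly 160 trillion

It doubles every 70/14.1 ≈ 4.96 years, so 16 years is 3.23 doublings.
2^3.23 ≈ 9.38; 17.2 × 9.38 ≈ 160 trillion.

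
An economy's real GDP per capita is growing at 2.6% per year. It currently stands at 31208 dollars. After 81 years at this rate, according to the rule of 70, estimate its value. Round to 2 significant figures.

Doubling time ≈ 70/2.6 = 26.92 years.
81 years is 81/26.92 ≈ 3.01 doublings, a factor of 2^3.01 ≈ 8.06.
31208 × 8.06 ≈ 250000 dollars.

approximately 250000 dollars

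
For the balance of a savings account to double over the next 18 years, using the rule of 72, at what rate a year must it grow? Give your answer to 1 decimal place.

around 4.0%

72 / 18 ≈ 4.00, so about 4.0% a year.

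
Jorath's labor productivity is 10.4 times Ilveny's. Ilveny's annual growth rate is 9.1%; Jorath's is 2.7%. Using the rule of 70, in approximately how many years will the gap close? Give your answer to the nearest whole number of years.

What matters is the difference: 6.4 pp.
Rule of 70 on the gap: the ratio halves every 70/6.4 ≈ 10.94 years.
A 10.4 times gap takes log₂(10.4) ≈ 3.38 halvings to close: 3.38 × 10.94 ≈ 37 years.

37 years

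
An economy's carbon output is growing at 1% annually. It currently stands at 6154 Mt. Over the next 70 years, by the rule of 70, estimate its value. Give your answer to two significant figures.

Doubling time ≈ 70/1 = 70.00 years.
70 years is 70/70.00 ≈ 1.00 doublings, a factor of 2^1.00 ≈ 2.00.
6154 × 2.00 ≈ 12000 Mt.

12000 Mt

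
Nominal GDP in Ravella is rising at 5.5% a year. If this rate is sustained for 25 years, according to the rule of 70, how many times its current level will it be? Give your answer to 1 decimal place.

Doubling time ≈ 70/5.5 = 12.73 years.
25 years / 12.73 ≈ 1.96 doublings → factor 2^1.96 ≈ 3.9.

roughly 3.9 times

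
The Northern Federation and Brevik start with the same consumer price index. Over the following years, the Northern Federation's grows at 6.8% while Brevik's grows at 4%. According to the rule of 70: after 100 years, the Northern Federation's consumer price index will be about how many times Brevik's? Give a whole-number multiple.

Only the 2.8-point difference matters.
70/2.8 ≈ 25.00 years per doubling of the ratio; 100 years gives 4.00 doublings, so ≈ 16×.

about 16 times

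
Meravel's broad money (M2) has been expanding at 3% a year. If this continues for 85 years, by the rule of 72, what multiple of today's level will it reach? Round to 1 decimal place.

11.6 times

Doubles every ≈ 24.00 years (72/3).
85 years is 3.54 doublings; 2^3.54 ≈ 11.6×.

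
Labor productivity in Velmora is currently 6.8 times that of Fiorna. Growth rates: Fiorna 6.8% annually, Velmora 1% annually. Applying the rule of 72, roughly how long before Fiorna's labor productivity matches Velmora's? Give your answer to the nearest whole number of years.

34 years

What matters is the difference: 5.8 pp.
Rule of 72 on the gap: the ratio halves every 72/5.8 ≈ 12.41 years.
A 6.8 times gap takes log₂(6.8) ≈ 2.77 halvings to close: 2.77 × 12.41 ≈ 34 years.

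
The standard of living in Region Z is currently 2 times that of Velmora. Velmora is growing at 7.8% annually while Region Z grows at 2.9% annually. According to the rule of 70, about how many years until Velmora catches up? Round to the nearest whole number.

Velmora gains on Region Z at 7.8% − 2.9% = 4.9 points a year.
At that relative rate the gap halves every 70/4.9 ≈ 14.29 years.
A 2 times gap closes after 1 halving: 1 × 14.29 ≈ 14 years.

approximately 14 years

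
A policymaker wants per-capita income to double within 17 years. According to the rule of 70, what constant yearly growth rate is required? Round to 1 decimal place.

70 / 17 ≈ 4.12, so about 4.1% per year.

about 4.1% per year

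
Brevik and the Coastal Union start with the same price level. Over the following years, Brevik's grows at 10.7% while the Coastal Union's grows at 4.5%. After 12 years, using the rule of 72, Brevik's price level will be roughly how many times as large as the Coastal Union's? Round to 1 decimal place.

roughly 2.0 times

Rate gap = 10.7% − 4.5% = 6.2 points.
The ratio doubles every 72/6.2 ≈ 11.61 years.
12/11.61 ≈ 1.03 doublings → ratio ≈ 2^1.03 ≈ 2.0.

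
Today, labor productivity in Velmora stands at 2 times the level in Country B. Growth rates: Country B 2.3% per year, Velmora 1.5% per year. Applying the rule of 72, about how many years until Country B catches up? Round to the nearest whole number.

roughly 90 years

What matters is the difference: 0.8 pp.
Rule of 72 on the gap: the ratio halves every 72/0.8 ≈ 90.00 years.
A 2 times gap closes after 1 halving: 1 × 90.00 ≈ 90 years.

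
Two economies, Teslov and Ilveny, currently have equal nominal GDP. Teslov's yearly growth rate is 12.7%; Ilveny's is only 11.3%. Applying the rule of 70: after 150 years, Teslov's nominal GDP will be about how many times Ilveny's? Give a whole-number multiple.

Teslov pulls ahead at 1.4 pp per year, so the ratio doubles every 70/1.4 ≈ 50.00 years.
In 150 years that's 3.00 doublings: 2^3.00 ≈ 8.

8 times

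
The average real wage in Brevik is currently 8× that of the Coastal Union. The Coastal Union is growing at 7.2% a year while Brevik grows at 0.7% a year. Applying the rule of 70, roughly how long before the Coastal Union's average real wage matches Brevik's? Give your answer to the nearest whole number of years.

What matters is the difference: 6.5 pp.
Rule of 70 on the gap: the ratio halves every 70/6.5 ≈ 10.77 years.
An 8× gap closes after 3 halvings: 3 × 10.77 ≈ 32 years.

32 years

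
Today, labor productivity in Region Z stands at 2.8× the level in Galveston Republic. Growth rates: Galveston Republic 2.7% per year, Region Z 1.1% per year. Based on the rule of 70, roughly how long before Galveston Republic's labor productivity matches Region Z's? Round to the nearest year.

What matters is the difference: 1.6 pp.
Rule of 70 on the gap: the ratio halves every 70/1.6 ≈ 43.75 years.
A 2.8× gap takes log₂(2.8) ≈ 1.49 halvings to close: 1.49 × 43.75 ≈ 65 years.

approximately 65 years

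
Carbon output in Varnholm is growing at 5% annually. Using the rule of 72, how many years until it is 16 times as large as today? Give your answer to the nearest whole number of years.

One doubling takes 72/5 = 14.40 years.
Getting to 16× needs 4 doublings: 4 × 14.40 ≈ 58 years.

58 years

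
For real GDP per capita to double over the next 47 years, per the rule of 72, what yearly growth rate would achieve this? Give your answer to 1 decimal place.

72 / 47 ≈ 1.53, so about 1.5% per year.

roughly 1.5%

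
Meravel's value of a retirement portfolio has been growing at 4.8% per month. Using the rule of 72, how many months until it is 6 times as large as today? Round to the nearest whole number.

At 4.8% it doubles every 72/4.8 ≈ 15.00 months.
Reaching 6× takes log₂(6) ≈ 2.58 doublings.
2.58 × 15.00 ≈ 39 months.

39 months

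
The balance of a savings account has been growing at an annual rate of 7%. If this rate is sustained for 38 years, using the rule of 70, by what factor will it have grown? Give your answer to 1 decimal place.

13.9 times

Doubles every ≈ 10.00 years (70/7).
38 years is 3.80 doublings; 2^3.80 ≈ 13.9×.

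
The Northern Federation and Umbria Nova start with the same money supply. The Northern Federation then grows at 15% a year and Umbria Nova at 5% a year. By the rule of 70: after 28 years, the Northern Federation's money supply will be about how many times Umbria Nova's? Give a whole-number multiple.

≈ 16 times

Rate gap = 15% − 5% = 10 points.
The ratio doubles every 70/10 ≈ 7.00 years.
28/7.00 ≈ 4.00 doublings → ratio ≈ 2^4.00 ≈ 16.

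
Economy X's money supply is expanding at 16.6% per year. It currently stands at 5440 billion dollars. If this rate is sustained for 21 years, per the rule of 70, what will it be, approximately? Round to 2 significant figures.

It doubles every 70/16.6 ≈ 4.22 years, so 21 years is 4.98 doublings.
2^4.98 ≈ 31.56; 5440 × 31.56 ≈ 170000 billion dollars.

roughly 170000 billion dollars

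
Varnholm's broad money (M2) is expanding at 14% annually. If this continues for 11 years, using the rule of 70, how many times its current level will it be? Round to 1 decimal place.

≈ 4.6 times

Doubles every ≈ 5.00 years (70/14).
11 years is 2.20 doublings; 2^2.20 ≈ 4.6×.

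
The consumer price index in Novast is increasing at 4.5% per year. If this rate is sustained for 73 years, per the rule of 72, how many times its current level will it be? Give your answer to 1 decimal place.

Doubling time ≈ 72/4.5 = 16.00 years.
73 years / 16.00 ≈ 4.56 doublings → factor 2^4.56 ≈ 23.6.

23.6 times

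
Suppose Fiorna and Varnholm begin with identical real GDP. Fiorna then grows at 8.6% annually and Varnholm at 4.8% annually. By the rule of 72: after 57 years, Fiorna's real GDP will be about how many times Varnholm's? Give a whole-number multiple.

Fiorna pulls ahead at 3.8 pp per year, so the ratio doubles every 72/3.8 ≈ 18.95 years.
In 57 years that's 3.01 doublings: 2^3.01 ≈ 8.

approximately 8 times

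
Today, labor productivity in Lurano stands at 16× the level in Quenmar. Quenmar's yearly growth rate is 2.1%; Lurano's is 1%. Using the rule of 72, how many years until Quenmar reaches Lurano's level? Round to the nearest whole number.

around 262 years

What matters is the difference: 1.1 pp.
Rule of 72 on the gap: the ratio halves every 72/1.1 ≈ 65.45 years.
A 16× gap closes after 4 halvings: 4 × 65.45 ≈ 262 years.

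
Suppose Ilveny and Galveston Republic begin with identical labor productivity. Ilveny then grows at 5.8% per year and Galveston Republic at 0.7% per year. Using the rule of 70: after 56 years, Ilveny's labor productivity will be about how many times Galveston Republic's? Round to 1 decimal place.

about 16.9 times

Rate gap = 5.8% − 0.7% = 5.1 points.
The ratio doubles every 70/5.1 ≈ 13.73 years.
56/13.73 ≈ 4.08 doublings → ratio ≈ 2^4.08 ≈ 16.9.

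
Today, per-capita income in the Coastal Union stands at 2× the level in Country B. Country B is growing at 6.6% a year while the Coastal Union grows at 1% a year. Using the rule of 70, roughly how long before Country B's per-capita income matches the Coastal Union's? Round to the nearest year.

The growth-rate gap is 6.6% − 1% = 5.6 percentage points.
So the ratio between them halves every 70/5.6 ≈ 12.50 years.
A 2× gap closes after 1 halving: 1 × 12.50 ≈ 13 years.

roughly 13 years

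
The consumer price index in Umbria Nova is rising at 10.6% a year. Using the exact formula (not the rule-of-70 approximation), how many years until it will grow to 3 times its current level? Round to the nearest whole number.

t = ln(3) / ln(1 + 0.106) = 1.0986 / 0.100750 ≈ 10.90.
≈ 11 years.

11 years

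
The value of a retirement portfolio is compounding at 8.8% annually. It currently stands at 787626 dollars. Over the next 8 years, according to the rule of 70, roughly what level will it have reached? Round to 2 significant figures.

Doubling time ≈ 70/8.8 = 7.95 years.
8 years is 8/7.95 ≈ 1.01 doublings, a factor of 2^1.01 ≈ 2.01.
787626 × 2.01 ≈ 1600000 dollars.

around 1600000 dollars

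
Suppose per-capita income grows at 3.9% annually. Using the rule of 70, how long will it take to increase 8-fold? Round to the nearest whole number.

about 54 years

Doubling time ≈ 70/3.9 = 17.95 years.
Getting to 8× needs 3 doublings: 3 × 17.95 ≈ 54 years.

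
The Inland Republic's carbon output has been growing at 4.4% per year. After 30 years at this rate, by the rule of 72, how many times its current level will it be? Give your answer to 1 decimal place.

Doubling time ≈ 72/4.4 = 16.36 years.
30 years / 16.36 ≈ 1.83 doublings → factor 2^1.83 ≈ 3.6.

roughly 3.6 times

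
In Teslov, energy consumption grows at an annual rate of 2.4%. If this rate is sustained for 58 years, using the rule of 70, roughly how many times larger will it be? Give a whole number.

around 4 times

At 2.4% one doubling takes ≈ 29.17 years; 58 years is 2 of them, so ×4.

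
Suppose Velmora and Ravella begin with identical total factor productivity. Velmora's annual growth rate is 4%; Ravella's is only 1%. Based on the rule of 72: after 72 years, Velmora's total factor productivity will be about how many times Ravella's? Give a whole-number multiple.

Velmora pulls ahead at 3 pp per year, so the ratio doubles every 72/3 ≈ 24.00 years.
In 72 years that's 3.00 doublings: 2^3.00 ≈ 8.

around 8 times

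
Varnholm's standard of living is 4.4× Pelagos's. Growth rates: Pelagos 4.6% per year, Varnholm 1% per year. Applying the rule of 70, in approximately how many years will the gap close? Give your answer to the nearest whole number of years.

about 42 years

What matters is the difference: 3.6 pp.
Rule of 70 on the gap: the ratio halves every 70/3.6 ≈ 19.44 years.
A 4.4× gap takes log₂(4.4) ≈ 2.14 halvings to close: 2.14 × 19.44 ≈ 42 years.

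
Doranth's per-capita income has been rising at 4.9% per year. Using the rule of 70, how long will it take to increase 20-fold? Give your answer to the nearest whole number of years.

At 4.9% it doubles every 70/4.9 ≈ 14.29 years.
Reaching 20× takes log₂(20) ≈ 4.32 doublings.
4.32 × 14.29 ≈ 62 years.

roughly 62 years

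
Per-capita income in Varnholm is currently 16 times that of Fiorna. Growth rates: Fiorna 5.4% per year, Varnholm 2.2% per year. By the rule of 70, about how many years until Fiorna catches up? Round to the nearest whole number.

approximately 88 years

The growth-rate gap is 5.4% − 2.2% = 3.2 percentage points.
So the ratio between them halves every 70/3.2 ≈ 21.88 years.
A 16 times gap closes after 4 halvings: 4 × 21.88 ≈ 88 years.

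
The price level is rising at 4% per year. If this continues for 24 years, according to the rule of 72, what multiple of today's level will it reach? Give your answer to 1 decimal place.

approximately 2.5 times

Doubles every ≈ 18.00 years (72/4).
24 years is 1.33 doublings; 2^1.33 ≈ 2.5×.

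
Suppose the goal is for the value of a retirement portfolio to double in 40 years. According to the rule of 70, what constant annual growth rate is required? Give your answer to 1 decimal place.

about 1.8%

70 / 40 ≈ 1.75, so about 1.8% a year.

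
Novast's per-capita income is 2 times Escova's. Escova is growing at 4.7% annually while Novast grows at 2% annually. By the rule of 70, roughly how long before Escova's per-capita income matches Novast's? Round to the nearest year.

Escova gains on Novast at 4.7% − 2% = 2.7 points a year.
At that relative rate the gap halves every 70/2.7 ≈ 25.93 years.
A 2 times gap closes after 1 halving: 1 × 25.93 ≈ 26 years.

≈ 26 years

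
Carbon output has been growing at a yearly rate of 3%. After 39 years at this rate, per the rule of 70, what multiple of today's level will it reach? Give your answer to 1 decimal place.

roughly 3.2 times

Doubles every ≈ 23.33 years (70/3).
39 years is 1.67 doublings; 2^1.67 ≈ 3.2×.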